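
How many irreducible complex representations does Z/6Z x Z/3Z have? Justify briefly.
18

Why: The number of irreducible complex representations of a finite group equals its number of conjugacy classes. Z/6Z x Z/3Z is abelian of order 18, so every element is its own conjugacy class: 18 classes, so Z/6Z x Z/3Z (order 18) has exactly 18 irreducible complex representations.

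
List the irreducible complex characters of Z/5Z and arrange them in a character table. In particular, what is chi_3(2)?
Character table of Z/5Z (irreps indexed chi_0,...,chi_4 with chi_k(m) = zeta_5^(k*m), zeta_5 = exp(2*pi*i/5)):
  irrep \ class  {0} (size 1)  {1} (size 1)    {2} (size 1)    {3} (size 1)    {4} (size 1)  
  chi_0          1             1               1               1               1             
  chi_1          1             exp(2*I*pi/5)   exp(4*I*pi/5)   exp(-4*I*pi/5)  exp(-2*I*pi/5)
  chi_2          1             exp(4*I*pi/5)   exp(-2*I*pi/5)  exp(2*I*pi/5)   exp(-4*I*pi/5)
  chi_3          1             exp(-4*I*pi/5)  exp(2*I*pi/5)   exp(-2*I*pi/5)  exp(4*I*pi/5) 
  chi_4          1             exp(-2*I*pi/5)  exp(-4*I*pi/5)  exp(4*I*pi/5)   exp(2*I*pi/5) 

Spot check: chi_3(2) = zeta_5^(3*2) = zeta_5^6 = exp(2*I*pi/5).

Solution. Z/5Z is abelian, so all 5 irreducible complex representations are 1-dimensional. They are given by chi_k(m) = zeta_5^(k*m) for k = 0,...,4. Row orthogonality: sum_m chi_k(m) conj(chi_l(m)) = 5 * [k = l].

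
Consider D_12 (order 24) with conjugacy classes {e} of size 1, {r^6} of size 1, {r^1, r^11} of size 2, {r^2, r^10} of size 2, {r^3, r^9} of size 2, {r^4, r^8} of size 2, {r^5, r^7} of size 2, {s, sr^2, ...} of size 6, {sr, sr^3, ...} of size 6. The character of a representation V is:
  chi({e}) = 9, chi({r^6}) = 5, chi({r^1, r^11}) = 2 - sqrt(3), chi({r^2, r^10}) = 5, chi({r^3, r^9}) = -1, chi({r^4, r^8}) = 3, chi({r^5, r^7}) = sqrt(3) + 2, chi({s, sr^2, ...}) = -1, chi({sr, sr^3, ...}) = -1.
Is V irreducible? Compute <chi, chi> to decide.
Not irreducible (reducible): <chi, chi> = 9 > 1.

Argument: <chi, chi> = (1/|G|) sum_C |C| * |chi(C)|^2 = (1/24)[1*|9|^2 + 1*|5|^2 + 2*|2 - sqrt(3)|^2 + 2*|5|^2 + 2*|-1|^2 + 2*|3|^2 + 2*|sqrt(3) + 2|^2 + 6*|-1|^2 + 6*|-1|^2]
  = (1/24)[(81) + (25) + (14 - 8*sqrt(3)) + (50) + (2) + (18) + (8*sqrt(3) + 14) + (6) + (6)] = 216/24 = 9.
A character is irreducible iff <chi, chi> = 1, so this representation is reducible.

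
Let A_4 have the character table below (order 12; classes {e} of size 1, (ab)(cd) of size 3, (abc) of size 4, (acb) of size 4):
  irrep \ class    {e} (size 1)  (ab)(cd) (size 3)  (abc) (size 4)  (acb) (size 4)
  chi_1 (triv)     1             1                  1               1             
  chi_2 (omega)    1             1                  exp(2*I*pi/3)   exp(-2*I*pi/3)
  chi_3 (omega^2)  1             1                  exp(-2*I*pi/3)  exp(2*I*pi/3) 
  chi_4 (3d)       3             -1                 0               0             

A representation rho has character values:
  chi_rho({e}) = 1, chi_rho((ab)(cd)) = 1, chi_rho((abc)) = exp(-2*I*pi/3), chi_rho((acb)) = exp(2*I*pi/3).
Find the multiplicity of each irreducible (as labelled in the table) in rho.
Multiplicities: chi_1: 0, chi_2: 0, chi_3: 1, chi_4: 0.

Explanation: Use <chi_rho, chi> = (1/|G|) sum_C |C| * chi_rho(C) * conj(chi(C)) with |G| = 12 for each irreducible chi in the table:
  <chi_rho, chi_1> = (1/12)[1*(1)*conj(1) + 3*(1)*conj(1) + 4*(exp(-2*I*pi/3))*conj(1) + 4*(exp(2*I*pi/3))*conj(1)]
      = (1/12)[(1) + (3) + (4*exp(-2*I*pi/3)) + (4*exp(2*I*pi/3))] = 0/12 = 0
  <chi_rho, chi_2> = (1/12)[1*(1)*conj(1) + 3*(1)*conj(1) + 4*(exp(-2*I*pi/3))*conj(exp(2*I*pi/3)) + 4*(exp(2*I*pi/3))*conj(exp(-2*I*pi/3))]
      = (1/12)[(1) + (3) + (4*exp(2*I*pi/3)) + (4*exp(-2*I*pi/3))] = 0/12 = 0
  <chi_rho, chi_3> = (1/12)[1*(1)*conj(1) + 3*(1)*conj(1) + 4*(exp(-2*I*pi/3))*conj(exp(-2*I*pi/3)) + 4*(exp(2*I*pi/3))*conj(exp(2*I*pi/3))]
      = (1/12)[(1) + (3) + (4) + (4)] = 12/12 = 1
  <chi_rho, chi_4> = (1/12)[1*(1)*conj(3) + 3*(1)*conj(-1) + 4*(exp(-2*I*pi/3))*conj(0) + 4*(exp(2*I*pi/3))*conj(0)]
      = (1/12)[(3) + (-3) + (0) + (0)] = 0/12 = 0
(Exp terms are combined using exp(i*s)*conj(exp(i*t)) = exp(i*(s-t)), and sums of them are collapsed using the identity that for every m > 1 the m distinct m-th roots of unity sum to 0, e.g. 1 + exp(2*I*pi/3) + exp(-2*I*pi/3) = 0.)
Dimension check: dim(rho) = sum (mult * dim) = 0*1 + 0*1 + 1*1 + 0*3 = 1 = chi_rho(e) = 1.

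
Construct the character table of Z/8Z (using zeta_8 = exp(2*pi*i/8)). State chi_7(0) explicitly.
Character table of Z/8Z (irreps indexed chi_0,...,chi_7 with chi_k(m) = zeta_8^(k*m), zeta_8 = exp(2*pi*i/8)):
  irrep \ class  {0} (size 1)  {1} (size 1)    {2} (size 1)  {3} (size 1)    {4} (size 1)  {5} (size 1)    {6} (size 1)  {7} (size 1)  
  chi_0          1             1               1             1               1             1               1             1             
  chi_1          1             exp(I*pi/4)     I             exp(3*I*pi/4)   -1            exp(-3*I*pi/4)  -I            exp(-I*pi/4)  
  chi_2          1             I               -1            -I              1             I               -1            -I            
  chi_3          1             exp(3*I*pi/4)   -I            exp(I*pi/4)     -1            exp(-I*pi/4)    I             exp(-3*I*pi/4)
  chi_4          1             -1              1             -1              1             -1              1             -1            
  chi_5          1             exp(-3*I*pi/4)  I             exp(-I*pi/4)    -1            exp(I*pi/4)     -I            exp(3*I*pi/4) 
  chi_6          1             -I              -1            I               1             -I              -1            I             
  chi_7          1             exp(-I*pi/4)    -I            exp(-3*I*pi/4)  -1            exp(3*I*pi/4)   I             exp(I*pi/4)   

Spot check: chi_7(0) = zeta_8^(7*0) = zeta_8^0 = 1.

Argument: Z/8Z is abelian, so all 8 irreducible complex representations are 1-dimensional. They are given by chi_k(m) = zeta_8^(k*m) for k = 0,...,7. Row orthogonality: sum_m chi_k(m) conj(chi_l(m)) = 8 * [k = l].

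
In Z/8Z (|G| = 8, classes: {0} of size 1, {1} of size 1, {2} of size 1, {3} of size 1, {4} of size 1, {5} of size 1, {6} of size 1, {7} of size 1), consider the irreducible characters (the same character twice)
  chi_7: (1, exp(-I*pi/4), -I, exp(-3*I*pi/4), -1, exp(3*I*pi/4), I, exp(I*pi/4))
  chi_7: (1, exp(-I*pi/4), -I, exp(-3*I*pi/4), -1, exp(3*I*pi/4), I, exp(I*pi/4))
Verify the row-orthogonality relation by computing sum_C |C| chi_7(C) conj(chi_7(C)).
Sum = 8 = |G| = 8; so <chi_7, chi_7> = 1 (norm-1 confirms irreducibility).

Details: Compute term by term over conjugacy classes (|C| * chi_7(C) * conj(chi_7(C))):
  1*(1)*conj(1) + 1*(exp(-I*pi/4))*conj(exp(-I*pi/4)) + 1*(-I)*conj(-I) + 1*(exp(-3*I*pi/4))*conj(exp(-3*I*pi/4)) + 1*(-1)*conj(-1) + 1*(exp(3*I*pi/4))*conj(exp(3*I*pi/4)) + 1*(I)*conj(I) + 1*(exp(I*pi/4))*conj(exp(I*pi/4))
  = (1) + (1) + (1) + (1) + (1) + (1) + (1) + (1)
  = 8.
(Exp terms are combined using exp(i*s)*conj(exp(i*t)) = exp(i*(s-t)), and sums of them are collapsed using the identity that for every m > 1 the m distinct m-th roots of unity sum to 0, e.g. 1 + exp(2*I*pi/3) + exp(-2*I*pi/3) = 0.)
Dividing by |G| = 8 gives 8/8 = 1, matching the row-orthogonality relation <chi_7, chi_7> = [chi_7 = chi_7].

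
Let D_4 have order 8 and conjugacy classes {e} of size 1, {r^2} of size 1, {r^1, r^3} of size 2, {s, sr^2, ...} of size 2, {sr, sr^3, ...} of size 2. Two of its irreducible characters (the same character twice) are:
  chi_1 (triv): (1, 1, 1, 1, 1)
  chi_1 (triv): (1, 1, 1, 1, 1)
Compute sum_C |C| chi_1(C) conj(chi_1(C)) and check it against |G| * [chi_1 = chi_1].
Sum = 8 = |G| = 8; so <chi_1, chi_1> = 1 (norm-1 confirms irreducibility).

Working: Compute term by term over conjugacy classes (|C| * chi_1(C) * conj(chi_1(C))):
  1*(1)*conj(1) + 1*(1)*conj(1) + 2*(1)*conj(1) + 2*(1)*conj(1) + 2*(1)*conj(1)
  = (1) + (1) + (2) + (2) + (2)
  = 8.
Dividing by |G| = 8 gives 8/8 = 1, matching the row-orthogonality relation <chi_1, chi_1> = [chi_1 = chi_1].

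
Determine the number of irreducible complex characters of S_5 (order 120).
7

Details: The number of irreducible complex representations of a finite group equals its number of conjugacy classes. Conjugacy classes in S_5 correspond to cycle types, i.e. partitions of 5; there are p(5) = 7 of them, so S_5 (order 120) has exactly 7 irreducible complex representations.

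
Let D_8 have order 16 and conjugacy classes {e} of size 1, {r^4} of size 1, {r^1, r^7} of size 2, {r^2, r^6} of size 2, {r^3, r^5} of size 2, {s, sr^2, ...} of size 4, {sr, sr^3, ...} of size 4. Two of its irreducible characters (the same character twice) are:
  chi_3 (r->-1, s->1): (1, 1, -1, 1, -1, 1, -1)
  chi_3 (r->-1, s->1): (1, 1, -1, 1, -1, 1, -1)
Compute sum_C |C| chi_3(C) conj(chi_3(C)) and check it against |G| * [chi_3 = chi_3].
Sum = 16 = |G| = 16; so <chi_3, chi_3> = 1 (norm-1 confirms irreducibility).

Derivation: Compute term by term over conjugacy classes (|C| * chi_3(C) * conj(chi_3(C))):
  1*(1)*conj(1) + 1*(1)*conj(1) + 2*(-1)*conj(-1) + 2*(1)*conj(1) + 2*(-1)*conj(-1) + 4*(1)*conj(1) + 4*(-1)*conj(-1)
  = (1) + (1) + (2) + (2) + (2) + (4) + (4)
  = 16.
Dividing by |G| = 16 gives 16/16 = 1, matching the row-orthogonality relation <chi_3, chi_3> = [chi_3 = chi_3].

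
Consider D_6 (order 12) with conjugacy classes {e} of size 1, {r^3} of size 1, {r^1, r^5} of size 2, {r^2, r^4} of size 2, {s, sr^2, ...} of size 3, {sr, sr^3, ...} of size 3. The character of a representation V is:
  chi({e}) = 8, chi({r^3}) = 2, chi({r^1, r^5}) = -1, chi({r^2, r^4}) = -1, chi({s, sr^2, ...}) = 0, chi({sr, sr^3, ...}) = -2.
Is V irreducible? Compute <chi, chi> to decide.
Not irreducible (reducible): <chi, chi> = 7 > 1.

Details: <chi, chi> = (1/|G|) sum_C |C| * |chi(C)|^2 = (1/12)[1*|8|^2 + 1*|2|^2 + 2*|-1|^2 + 2*|-1|^2 + 3*|0|^2 + 3*|-2|^2]
  = (1/12)[(64) + (4) + (2) + (2) + (0) + (12)] = 84/12 = 7.
A character is irreducible iff <chi, chi> = 1, so this representation is reducible.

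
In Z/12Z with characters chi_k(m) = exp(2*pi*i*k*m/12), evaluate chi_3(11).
chi_3(11) = zeta_12^33 = -I

Proof sketch: chi_3(11) = zeta_12^(3*11) = zeta_12^33. Since zeta_12^12 = 1, this equals zeta_12^9 = exp(2*pi*i*9/12) = -I.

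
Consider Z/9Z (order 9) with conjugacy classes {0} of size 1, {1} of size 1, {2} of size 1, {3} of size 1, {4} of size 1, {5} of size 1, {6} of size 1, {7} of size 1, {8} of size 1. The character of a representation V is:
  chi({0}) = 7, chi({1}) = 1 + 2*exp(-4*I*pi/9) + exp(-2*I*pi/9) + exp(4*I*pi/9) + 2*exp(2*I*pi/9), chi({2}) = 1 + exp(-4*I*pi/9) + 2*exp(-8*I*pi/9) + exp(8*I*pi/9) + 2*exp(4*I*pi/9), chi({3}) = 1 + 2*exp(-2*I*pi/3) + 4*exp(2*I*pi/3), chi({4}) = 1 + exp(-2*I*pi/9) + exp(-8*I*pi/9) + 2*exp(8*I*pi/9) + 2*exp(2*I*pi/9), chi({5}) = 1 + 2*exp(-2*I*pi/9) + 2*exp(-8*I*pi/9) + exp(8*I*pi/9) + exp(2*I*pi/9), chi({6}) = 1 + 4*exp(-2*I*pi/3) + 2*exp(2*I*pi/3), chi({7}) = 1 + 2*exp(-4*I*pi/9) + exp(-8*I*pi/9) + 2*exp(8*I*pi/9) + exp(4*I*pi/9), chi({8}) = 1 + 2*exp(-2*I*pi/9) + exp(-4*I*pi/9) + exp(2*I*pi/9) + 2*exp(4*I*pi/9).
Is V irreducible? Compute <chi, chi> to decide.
Not irreducible (reducible): <chi, chi> = 11 > 1.

Working: <chi, chi> = (1/|G|) sum_C |C| * |chi(C)|^2 = (1/9)[1*|7|^2 + 1*|1 + 2*exp(-4*I*pi/9) + exp(-2*I*pi/9) + exp(4*I*pi/9) + 2*exp(2*I*pi/9)|^2 + 1*|1 + exp(-4*I*pi/9) + 2*exp(-8*I*pi/9) + exp(8*I*pi/9) + 2*exp(4*I*pi/9)|^2 + 1*|1 + 2*exp(-2*I*pi/3) + 4*exp(2*I*pi/3)|^2 + 1*|1 + exp(-2*I*pi/9) + exp(-8*I*pi/9) + 2*exp(8*I*pi/9) + 2*exp(2*I*pi/9)|^2 + 1*|1 + 2*exp(-2*I*pi/9) + 2*exp(-8*I*pi/9) + exp(8*I*pi/9) + exp(2*I*pi/9)|^2 + 1*|1 + 4*exp(-2*I*pi/3) + 2*exp(2*I*pi/3)|^2 + 1*|1 + 2*exp(-4*I*pi/9) + exp(-8*I*pi/9) + 2*exp(8*I*pi/9) + exp(4*I*pi/9)|^2 + 1*|1 + 2*exp(-2*I*pi/9) + exp(-4*I*pi/9) + exp(2*I*pi/9) + 2*exp(4*I*pi/9)|^2]
  = (1/9)[(49) + (11 + 5*exp(-4*I*pi/9) + 7*exp(-2*I*pi/9) + 5*exp(-2*I*pi/3) + 2*exp(-8*I*pi/9) + 2*exp(8*I*pi/9) + 5*exp(2*I*pi/3) + 7*exp(2*I*pi/9) + 5*exp(4*I*pi/9)) + (11 + 7*exp(-4*I*pi/9) + 5*exp(-2*I*pi/3) + 5*exp(-8*I*pi/9) + 2*exp(-2*I*pi/9) + 2*exp(2*I*pi/9) + 5*exp(8*I*pi/9) + 5*exp(2*I*pi/3) + 7*exp(4*I*pi/9)) + (7) + (11 + 5*exp(-2*I*pi/3) + 5*exp(-2*I*pi/9) + 7*exp(-8*I*pi/9) + 2*exp(-4*I*pi/9) + 2*exp(4*I*pi/9) + 7*exp(8*I*pi/9) + 5*exp(2*I*pi/9) + 5*exp(2*I*pi/3)) + (11 + 5*exp(-2*I*pi/3) + 5*exp(-2*I*pi/9) + 7*exp(-8*I*pi/9) + 2*exp(-4*I*pi/9) + 2*exp(4*I*pi/9) + 7*exp(8*I*pi/9) + 5*exp(2*I*pi/9) + 5*exp(2*I*pi/3)) + (7) + (11 + 7*exp(-4*I*pi/9) + 5*exp(-2*I*pi/3) + 5*exp(-8*I*pi/9) + 2*exp(-2*I*pi/9) + 2*exp(2*I*pi/9) + 5*exp(8*I*pi/9) + 5*exp(2*I*pi/3) + 7*exp(4*I*pi/9)) + (11 + 5*exp(-4*I*pi/9) + 7*exp(-2*I*pi/9) + 5*exp(-2*I*pi/3) + 2*exp(-8*I*pi/9) + 2*exp(8*I*pi/9) + 5*exp(2*I*pi/3) + 7*exp(2*I*pi/9) + 5*exp(4*I*pi/9))] = 99/9 = 11.
(Exp terms are combined using exp(i*s)*conj(exp(i*t)) = exp(i*(s-t)), and sums of them are collapsed using the identity that for every m > 1 the m distinct m-th roots of unity sum to 0, e.g. 1 + exp(2*I*pi/3) + exp(-2*I*pi/3) = 0.)
A character is irreducible iff <chi, chi> = 1, so this representation is reducible.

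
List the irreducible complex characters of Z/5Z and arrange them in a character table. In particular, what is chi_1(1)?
Character table of Z/5Z (irreps indexed chi_0,...,chi_4 with chi_k(m) = zeta_5^(k*m), zeta_5 = exp(2*pi*i/5)):
  irrep \ class  {0} (size 1)  {1} (size 1)    {2} (size 1)    {3} (size 1)    {4} (size 1)  
  chi_0          1             1               1               1               1             
  chi_1          1             exp(2*I*pi/5)   exp(4*I*pi/5)   exp(-4*I*pi/5)  exp(-2*I*pi/5)
  chi_2          1             exp(4*I*pi/5)   exp(-2*I*pi/5)  exp(2*I*pi/5)   exp(-4*I*pi/5)
  chi_3          1             exp(-4*I*pi/5)  exp(2*I*pi/5)   exp(-2*I*pi/5)  exp(4*I*pi/5) 
  chi_4          1             exp(-2*I*pi/5)  exp(-4*I*pi/5)  exp(4*I*pi/5)   exp(2*I*pi/5) 

Spot check: chi_1(1) = zeta_5^(1*1) = zeta_5^1 = exp(2*I*pi/5).

Explanation: Z/5Z is abelian, so all 5 irreducible complex representations are 1-dimensional. They are given by chi_k(m) = zeta_5^(k*m) for k = 0,...,4. Row orthogonality: sum_m chi_k(m) conj(chi_l(m)) = 5 * [k = l].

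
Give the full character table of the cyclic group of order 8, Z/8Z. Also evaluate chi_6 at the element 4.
Character table of Z/8Z (irreps indexed chi_0,...,chi_7 with chi_k(m) = zeta_8^(k*m), zeta_8 = exp(2*pi*i/8)):
  irrep \ class  {0} (size 1)  {1} (size 1)    {2} (size 1)  {3} (size 1)    {4} (size 1)  {5} (size 1)    {6} (size 1)  {7} (size 1)  
  chi_0          1             1               1             1               1             1               1             1             
  chi_1          1             exp(I*pi/4)     I             exp(3*I*pi/4)   -1            exp(-3*I*pi/4)  -I            exp(-I*pi/4)  
  chi_2          1             I               -1            -I              1             I               -1            -I            
  chi_3          1             exp(3*I*pi/4)   -I            exp(I*pi/4)     -1            exp(-I*pi/4)    I             exp(-3*I*pi/4)
  chi_4          1             -1              1             -1              1             -1              1             -1            
  chi_5          1             exp(-3*I*pi/4)  I             exp(-I*pi/4)    -1            exp(I*pi/4)     -I            exp(3*I*pi/4) 
  chi_6          1             -I              -1            I               1             -I              -1            I             
  chi_7          1             exp(-I*pi/4)    -I            exp(-3*I*pi/4)  -1            exp(3*I*pi/4)   I             exp(I*pi/4)   

Spot check: chi_6(4) = zeta_8^(6*4) = zeta_8^24 = 1.

Explanation: Z/8Z is abelian, so all 8 irreducible complex representations are 1-dimensional. They are given by chi_k(m) = zeta_8^(k*m) for k = 0,...,7. Row orthogonality: sum_m chi_k(m) conj(chi_l(m)) = 8 * [k = l].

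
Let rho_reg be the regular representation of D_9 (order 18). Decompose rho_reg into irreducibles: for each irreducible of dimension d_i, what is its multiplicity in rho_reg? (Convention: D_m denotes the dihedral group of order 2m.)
Each irreducible V_i of dimension d_i appears with multiplicity d_i, i.e. rho_reg = (direct sum over all irreducibles V_i) d_i V_i. The irreducible dimensions for D_9 are 1, 1, 2, 2, 2, 2: 2 irreducibles of dimension 1, each with multiplicity 1; 4 irreducibles of dimension 2, each with multiplicity 2. Total dimension 2*1*1 + 4*2*2 = 18 = |G|.

Working: General theorem: in the regular representation of a finite group G, each irreducible appears with multiplicity equal to its dimension. Check: dim(rho_reg) = sum d_i^2 = 1 + 1 + 4 + 4 + 4 + 4 = 18 = |G|.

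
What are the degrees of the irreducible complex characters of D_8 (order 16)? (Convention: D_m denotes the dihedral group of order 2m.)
Dimensions: 1, 1, 1, 1, 2, 2, 2

Derivation: There are 7 irreducibles (= number of conjugacy classes). Their dimensions d_i satisfy sum d_i^2 = |G| = 16: 1 + 1 + 1 + 1 + 4 + 4 + 4 = 16.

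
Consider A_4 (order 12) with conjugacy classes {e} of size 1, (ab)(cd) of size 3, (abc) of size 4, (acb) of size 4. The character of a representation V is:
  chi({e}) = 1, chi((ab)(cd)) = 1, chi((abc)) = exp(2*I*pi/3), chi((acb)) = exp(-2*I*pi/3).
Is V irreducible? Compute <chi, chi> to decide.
Irreducible: <chi, chi> = 1.

Justification: <chi, chi> = (1/|G|) sum_C |C| * |chi(C)|^2 = (1/12)[1*|1|^2 + 3*|1|^2 + 4*|exp(2*I*pi/3)|^2 + 4*|exp(-2*I*pi/3)|^2]
  = (1/12)[(1) + (3) + (4) + (4)] = 12/12 = 1.
(Exp terms are combined using exp(i*s)*conj(exp(i*t)) = exp(i*(s-t)), and sums of them are collapsed using the identity that for every m > 1 the m distinct m-th roots of unity sum to 0, e.g. 1 + exp(2*I*pi/3) + exp(-2*I*pi/3) = 0.)
A character is irreducible iff <chi, chi> = 1, so this representation is irreducible.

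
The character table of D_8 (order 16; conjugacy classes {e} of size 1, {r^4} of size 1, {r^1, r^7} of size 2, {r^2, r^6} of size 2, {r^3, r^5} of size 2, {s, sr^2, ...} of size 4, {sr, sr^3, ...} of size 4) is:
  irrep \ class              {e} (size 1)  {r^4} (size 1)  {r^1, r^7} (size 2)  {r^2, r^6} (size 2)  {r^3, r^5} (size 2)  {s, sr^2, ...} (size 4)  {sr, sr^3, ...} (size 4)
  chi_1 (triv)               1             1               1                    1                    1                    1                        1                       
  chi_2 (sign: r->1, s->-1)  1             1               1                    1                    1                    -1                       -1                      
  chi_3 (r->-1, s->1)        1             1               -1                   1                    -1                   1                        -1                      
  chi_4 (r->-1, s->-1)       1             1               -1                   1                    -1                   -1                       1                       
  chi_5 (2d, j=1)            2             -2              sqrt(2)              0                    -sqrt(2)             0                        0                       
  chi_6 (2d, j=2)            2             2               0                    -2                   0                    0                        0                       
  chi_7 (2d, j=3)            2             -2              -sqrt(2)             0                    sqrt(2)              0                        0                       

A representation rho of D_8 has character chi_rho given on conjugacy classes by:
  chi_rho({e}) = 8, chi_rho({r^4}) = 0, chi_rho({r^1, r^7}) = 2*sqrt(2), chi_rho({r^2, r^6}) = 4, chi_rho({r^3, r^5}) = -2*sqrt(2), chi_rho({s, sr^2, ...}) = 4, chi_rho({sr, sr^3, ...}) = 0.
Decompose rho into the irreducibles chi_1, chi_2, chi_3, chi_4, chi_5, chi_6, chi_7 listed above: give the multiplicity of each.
Multiplicities: chi_1: 2, chi_2: 0, chi_3: 2, chi_4: 0, chi_5: 2, chi_6: 0, chi_7: 0.

Details: Use <chi_rho, chi> = (1/|G|) sum_C |C| * chi_rho(C) * conj(chi(C)) with |G| = 16 for each irreducible chi in the table:
  <chi_rho, chi_1> = (1/16)[1*(8)*conj(1) + 1*(0)*conj(1) + 2*(2*sqrt(2))*conj(1) + 2*(4)*conj(1) + 2*(-2*sqrt(2))*conj(1) + 4*(4)*conj(1) + 4*(0)*conj(1)]
      = (1/16)[(8) + (0) + (4*sqrt(2)) + (8) + (-4*sqrt(2)) + (16) + (0)] = 32/16 = 2
  <chi_rho, chi_2> = (1/16)[1*(8)*conj(1) + 1*(0)*conj(1) + 2*(2*sqrt(2))*conj(1) + 2*(4)*conj(1) + 2*(-2*sqrt(2))*conj(1) + 4*(4)*conj(-1) + 4*(0)*conj(-1)]
      = (1/16)[(8) + (0) + (4*sqrt(2)) + (8) + (-4*sqrt(2)) + (-16) + (0)] = 0/16 = 0
  <chi_rho, chi_3> = (1/16)[1*(8)*conj(1) + 1*(0)*conj(1) + 2*(2*sqrt(2))*conj(-1) + 2*(4)*conj(1) + 2*(-2*sqrt(2))*conj(-1) + 4*(4)*conj(1) + 4*(0)*conj(-1)]
      = (1/16)[(8) + (0) + (-4*sqrt(2)) + (8) + (4*sqrt(2)) + (16) + (0)] = 32/16 = 2
  <chi_rho, chi_4> = (1/16)[1*(8)*conj(1) + 1*(0)*conj(1) + 2*(2*sqrt(2))*conj(-1) + 2*(4)*conj(1) + 2*(-2*sqrt(2))*conj(-1) + 4*(4)*conj(-1) + 4*(0)*conj(1)]
      = (1/16)[(8) + (0) + (-4*sqrt(2)) + (8) + (4*sqrt(2)) + (-16) + (0)] = 0/16 = 0
  <chi_rho, chi_5> = (1/16)[1*(8)*conj(2) + 1*(0)*conj(-2) + 2*(2*sqrt(2))*conj(sqrt(2)) + 2*(4)*conj(0) + 2*(-2*sqrt(2))*conj(-sqrt(2)) + 4*(4)*conj(0) + 4*(0)*conj(0)]
      = (1/16)[(16) + (0) + (8) + (0) + (8) + (0) + (0)] = 32/16 = 2
  <chi_rho, chi_6> = (1/16)[1*(8)*conj(2) + 1*(0)*conj(2) + 2*(2*sqrt(2))*conj(0) + 2*(4)*conj(-2) + 2*(-2*sqrt(2))*conj(0) + 4*(4)*conj(0) + 4*(0)*conj(0)]
      = (1/16)[(16) + (0) + (0) + (-16) + (0) + (0) + (0)] = 0/16 = 0
  <chi_rho, chi_7> = (1/16)[1*(8)*conj(2) + 1*(0)*conj(-2) + 2*(2*sqrt(2))*conj(-sqrt(2)) + 2*(4)*conj(0) + 2*(-2*sqrt(2))*conj(sqrt(2)) + 4*(4)*conj(0) + 4*(0)*conj(0)]
      = (1/16)[(16) + (0) + (-8) + (0) + (-8) + (0) + (0)] = 0/16 = 0
Dimension check: dim(rho) = sum (mult * dim) = 2*1 + 0*1 + 2*1 + 0*1 + 2*2 + 0*2 + 0*2 = 8 = chi_rho(e) = 8.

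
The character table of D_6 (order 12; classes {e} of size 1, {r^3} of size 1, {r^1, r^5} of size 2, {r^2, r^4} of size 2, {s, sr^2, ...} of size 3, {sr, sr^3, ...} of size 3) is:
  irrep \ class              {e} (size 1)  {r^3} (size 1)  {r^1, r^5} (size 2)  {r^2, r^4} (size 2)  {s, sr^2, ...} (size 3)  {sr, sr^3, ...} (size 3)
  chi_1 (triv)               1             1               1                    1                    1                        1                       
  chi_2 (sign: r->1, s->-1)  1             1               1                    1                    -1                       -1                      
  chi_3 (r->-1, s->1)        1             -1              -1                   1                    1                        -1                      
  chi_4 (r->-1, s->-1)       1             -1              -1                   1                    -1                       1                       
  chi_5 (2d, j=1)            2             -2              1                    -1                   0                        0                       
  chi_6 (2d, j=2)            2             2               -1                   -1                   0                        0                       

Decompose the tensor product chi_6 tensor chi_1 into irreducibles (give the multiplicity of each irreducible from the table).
chi_6 tensor chi_1 = chi_6 (all other irreducibles have multiplicity 0).

Justification: The character of a tensor product is the pointwise product (chi_6 * chi_1)(C) = chi_6(C) * chi_1(C):
  {e}: (2)*(1), {r^3}: (2)*(1), {r^1, r^5}: (-1)*(1), {r^2, r^4}: (-1)*(1), {s, sr^2, ...}: (0)*(1), {sr, sr^3, ...}: (0)*(1)
so (chi_6 * chi_1) takes values
  {e} -> 2, {r^3} -> 2, {r^1, r^5} -> -1, {r^2, r^4} -> -1, {s, sr^2, ...} -> 0, {sr, sr^3, ...} -> 0.
Now take the inner product of this character with each irreducible chi from the table, <chi_6*chi_1, chi> = (1/12) sum_C |C| (chi_6*chi_1)(C) conj(chi(C)):
  <chi_6*chi_1, chi_1> = (1/12)[1*(2)*conj(1) + 1*(2)*conj(1) + 2*(-1)*conj(1) + 2*(-1)*conj(1) + 3*(0)*conj(1) + 3*(0)*conj(1)]
      = (1/12)[(2) + (2) + (-2) + (-2) + (0) + (0)] = 0/12 = 0
  <chi_6*chi_1, chi_2> = (1/12)[1*(2)*conj(1) + 1*(2)*conj(1) + 2*(-1)*conj(1) + 2*(-1)*conj(1) + 3*(0)*conj(-1) + 3*(0)*conj(-1)]
      = (1/12)[(2) + (2) + (-2) + (-2) + (0) + (0)] = 0/12 = 0
  <chi_6*chi_1, chi_3> = (1/12)[1*(2)*conj(1) + 1*(2)*conj(-1) + 2*(-1)*conj(-1) + 2*(-1)*conj(1) + 3*(0)*conj(1) + 3*(0)*conj(-1)]
      = (1/12)[(2) + (-2) + (2) + (-2) + (0) + (0)] = 0/12 = 0
  <chi_6*chi_1, chi_4> = (1/12)[1*(2)*conj(1) + 1*(2)*conj(-1) + 2*(-1)*conj(-1) + 2*(-1)*conj(1) + 3*(0)*conj(-1) + 3*(0)*conj(1)]
      = (1/12)[(2) + (-2) + (2) + (-2) + (0) + (0)] = 0/12 = 0
  <chi_6*chi_1, chi_5> = (1/12)[1*(2)*conj(2) + 1*(2)*conj(-2) + 2*(-1)*conj(1) + 2*(-1)*conj(-1) + 3*(0)*conj(0) + 3*(0)*conj(0)]
      = (1/12)[(4) + (-4) + (-2) + (2) + (0) + (0)] = 0/12 = 0
  <chi_6*chi_1, chi_6> = (1/12)[1*(2)*conj(2) + 1*(2)*conj(2) + 2*(-1)*conj(-1) + 2*(-1)*conj(-1) + 3*(0)*conj(0) + 3*(0)*conj(0)]
      = (1/12)[(4) + (4) + (2) + (2) + (0) + (0)] = 12/12 = 1
Hence the multiplicities are chi_6: 1. Dimension check: dim(chi_6)*dim(chi_1) = 2*1 = 2 and sum (mult * dim) = 1*2 = 2.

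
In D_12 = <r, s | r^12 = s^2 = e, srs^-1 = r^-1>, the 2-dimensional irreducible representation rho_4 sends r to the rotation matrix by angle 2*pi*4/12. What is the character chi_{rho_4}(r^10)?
chi_{rho_4}(r^10) = 2*cos(2*pi*4*10/12) = -1

Working: rho_4(r^10) is rotation by angle 2*pi*4*10/12, whose trace is 2*cos(2*pi*4*10/12) = -1.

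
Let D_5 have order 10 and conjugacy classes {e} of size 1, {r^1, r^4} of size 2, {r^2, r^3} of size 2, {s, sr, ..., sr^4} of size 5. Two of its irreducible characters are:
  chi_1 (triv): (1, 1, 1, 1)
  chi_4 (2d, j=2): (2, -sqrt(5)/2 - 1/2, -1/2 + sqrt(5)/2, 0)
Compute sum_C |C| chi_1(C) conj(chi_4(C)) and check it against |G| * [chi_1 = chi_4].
Sum = 0; so <chi_1, chi_4> = 0 (distinct irreducibles are orthogonal).

Solution. Compute term by term over conjugacy classes (|C| * chi_1(C) * conj(chi_4(C))):
  1*(1)*conj(2) + 2*(1)*conj(-sqrt(5)/2 - 1/2) + 2*(1)*conj(-1/2 + sqrt(5)/2) + 5*(1)*conj(0)
  = (2) + (-sqrt(5) - 1) + (-1 + sqrt(5)) + (0)
  = 0.
Dividing by |G| = 10 gives 0/10 = 0, matching the row-orthogonality relation <chi_1, chi_4> = [chi_1 = chi_4].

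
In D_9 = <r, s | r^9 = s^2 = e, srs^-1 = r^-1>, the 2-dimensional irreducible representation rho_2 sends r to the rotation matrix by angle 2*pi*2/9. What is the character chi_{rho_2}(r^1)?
chi_{rho_2}(r^1) = 2*cos(2*pi*2*1/9) = 2*cos(4*pi/9)

Proof sketch: rho_2(r^1) is rotation by angle 2*pi*2*1/9, whose trace is 2*cos(2*pi*2*1/9) = 2*cos(4*pi/9).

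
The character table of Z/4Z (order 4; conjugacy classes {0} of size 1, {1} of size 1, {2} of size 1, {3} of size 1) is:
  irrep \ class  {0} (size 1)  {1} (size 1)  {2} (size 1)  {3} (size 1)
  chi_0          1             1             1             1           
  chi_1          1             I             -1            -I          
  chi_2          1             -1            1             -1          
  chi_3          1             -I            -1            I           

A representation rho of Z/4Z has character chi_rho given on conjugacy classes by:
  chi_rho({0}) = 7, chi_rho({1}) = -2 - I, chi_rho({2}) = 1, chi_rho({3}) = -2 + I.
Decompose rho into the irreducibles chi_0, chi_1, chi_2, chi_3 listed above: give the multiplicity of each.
Multiplicities: chi_0: 1, chi_1: 1, chi_2: 3, chi_3: 2.

Argument: Use <chi_rho, chi> = (1/|G|) sum_C |C| * chi_rho(C) * conj(chi(C)) with |G| = 4 for each irreducible chi in the table:
  <chi_rho, chi_0> = (1/4)[1*(7)*conj(1) + 1*(-2 - I)*conj(1) + 1*(1)*conj(1) + 1*(-2 + I)*conj(1)]
      = (1/4)[(7) + (-2 - I) + (1) + (-2 + I)] = 4/4 = 1
  <chi_rho, chi_1> = (1/4)[1*(7)*conj(1) + 1*(-2 - I)*conj(I) + 1*(1)*conj(-1) + 1*(-2 + I)*conj(-I)]
      = (1/4)[(7) + (-1 + 2*I) + (-1) + (-1 - 2*I)] = 4/4 = 1
  <chi_rho, chi_2> = (1/4)[1*(7)*conj(1) + 1*(-2 - I)*conj(-1) + 1*(1)*conj(1) + 1*(-2 + I)*conj(-1)]
      = (1/4)[(7) + (2 + I) + (1) + (2 - I)] = 12/4 = 3
  <chi_rho, chi_3> = (1/4)[1*(7)*conj(1) + 1*(-2 - I)*conj(-I) + 1*(1)*conj(-1) + 1*(-2 + I)*conj(I)]
      = (1/4)[(7) + (1 - 2*I) + (-1) + (1 + 2*I)] = 8/4 = 2
(Exp terms are combined using exp(i*s)*conj(exp(i*t)) = exp(i*(s-t)), and sums of them are collapsed using the identity that for every m > 1 the m distinct m-th roots of unity sum to 0, e.g. 1 + exp(2*I*pi/3) + exp(-2*I*pi/3) = 0.)
Dimension check: dim(rho) = sum (mult * dim) = 1*1 + 1*1 + 3*1 + 2*1 = 7 = chi_rho(e) = 7.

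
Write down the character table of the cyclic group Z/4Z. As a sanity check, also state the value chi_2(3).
Character table of Z/4Z (irreps indexed chi_0,...,chi_3 with chi_k(m) = zeta_4^(k*m), zeta_4 = exp(2*pi*i/4)):
  irrep \ class  {0} (size 1)  {1} (size 1)  {2} (size 1)  {3} (size 1)
  chi_0          1             1             1             1           
  chi_1          1             I             -1            -I          
  chi_2          1             -1            1             -1          
  chi_3          1             -I            -1            I           

Spot check: chi_2(3) = zeta_4^(2*3) = zeta_4^6 = -1.

Reasoning: Z/4Z is abelian, so all 4 irreducible complex representations are 1-dimensional. They are given by chi_k(m) = zeta_4^(k*m) for k = 0,...,3. Row orthogonality: sum_m chi_k(m) conj(chi_l(m)) = 4 * [k = l].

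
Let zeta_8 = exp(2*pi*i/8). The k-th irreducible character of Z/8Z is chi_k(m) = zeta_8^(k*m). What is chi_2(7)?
chi_2(7) = zeta_8^14 = -I

chi_2(7) = zeta_8^(2*7) = zeta_8^14. Since zeta_8^8 = 1, this equals zeta_8^6 = exp(2*pi*i*6/8) = -I.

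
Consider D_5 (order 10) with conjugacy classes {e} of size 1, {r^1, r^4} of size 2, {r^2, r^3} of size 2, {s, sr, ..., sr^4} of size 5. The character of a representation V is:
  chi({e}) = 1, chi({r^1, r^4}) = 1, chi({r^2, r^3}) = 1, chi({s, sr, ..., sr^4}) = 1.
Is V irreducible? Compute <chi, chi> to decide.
Irreducible: <chi, chi> = 1.

Argument: <chi, chi> = (1/|G|) sum_C |C| * |chi(C)|^2 = (1/10)[1*|1|^2 + 2*|1|^2 + 2*|1|^2 + 5*|1|^2]
  = (1/10)[(1) + (2) + (2) + (5)] = 10/10 = 1.
A character is irreducible iff <chi, chi> = 1, so this representation is irreducible.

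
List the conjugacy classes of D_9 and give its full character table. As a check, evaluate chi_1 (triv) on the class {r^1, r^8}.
Conjugacy classes: {e} of size 1, {r^1, r^8} of size 2, {r^2, r^7} of size 2, {r^3, r^6} of size 2, {r^4, r^5} of size 2, {s, sr, ..., sr^8} of size 9.
Character table:
  irrep \ class              {e} (size 1)  {r^1, r^8} (size 2)  {r^2, r^7} (size 2)  {r^3, r^6} (size 2)  {r^4, r^5} (size 2)  {s, sr, ..., sr^8} (size 9)
  chi_1 (triv)               1             1                    1                    1                    1                    1                          
  chi_2 (sign: r->1, s->-1)  1             1                    1                    1                    1                    -1                         
  chi_3 (2d, j=1)            2             2*cos(2*pi/9)        2*cos(4*pi/9)        -1                   -2*cos(pi/9)         0                          
  chi_4 (2d, j=2)            2             2*cos(4*pi/9)        -2*cos(pi/9)         -1                   2*cos(2*pi/9)        0                          
  chi_5 (2d, j=3)            2             -1                   -1                   2                    -1                   0                          
  chi_6 (2d, j=4)            2             -2*cos(pi/9)         2*cos(2*pi/9)        -1                   2*cos(4*pi/9)        0                          

Spot check: chi_1 (triv) on {r^1, r^8} = 1.

Why: D_9 has order 2*9 = 18 with 6 conjugacy classes, hence 6 irreducibles. Sum of squared dims 1 + 1 + 4 + 4 + 4 + 4 = 18 = |G|. Linear characters come from the abelianisation; the 2-dimensional irreps have character r^k -> 2*cos(2*pi*j*k/9), reflections -> 0.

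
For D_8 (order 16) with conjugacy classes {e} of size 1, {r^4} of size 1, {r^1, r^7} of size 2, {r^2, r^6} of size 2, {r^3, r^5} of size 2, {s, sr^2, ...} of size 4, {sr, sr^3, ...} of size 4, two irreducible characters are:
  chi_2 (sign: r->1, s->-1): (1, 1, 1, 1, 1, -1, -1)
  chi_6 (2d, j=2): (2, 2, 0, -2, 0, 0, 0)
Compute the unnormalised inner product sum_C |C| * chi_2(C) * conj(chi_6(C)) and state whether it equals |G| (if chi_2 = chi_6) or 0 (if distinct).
Sum = 0; so <chi_2, chi_6> = 0 (distinct irreducibles are orthogonal).

Why: Compute term by term over conjugacy classes (|C| * chi_2(C) * conj(chi_6(C))):
  1*(1)*conj(2) + 1*(1)*conj(2) + 2*(1)*conj(0) + 2*(1)*conj(-2) + 2*(1)*conj(0) + 4*(-1)*conj(0) + 4*(-1)*conj(0)
  = (2) + (2) + (0) + (-4) + (0) + (0) + (0)
  = 0.
Dividing by |G| = 16 gives 0/16 = 0, matching the row-orthogonality relation <chi_2, chi_6> = [chi_2 = chi_6].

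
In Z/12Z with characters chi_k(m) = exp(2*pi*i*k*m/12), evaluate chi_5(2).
chi_5(2) = zeta_12^10 = exp(-I*pi/3)

Reasoning: chi_5(2) = zeta_12^(5*2) = zeta_12^10. Since zeta_12^12 = 1, this equals zeta_12^10 = exp(2*pi*i*10/12) = exp(-I*pi/3).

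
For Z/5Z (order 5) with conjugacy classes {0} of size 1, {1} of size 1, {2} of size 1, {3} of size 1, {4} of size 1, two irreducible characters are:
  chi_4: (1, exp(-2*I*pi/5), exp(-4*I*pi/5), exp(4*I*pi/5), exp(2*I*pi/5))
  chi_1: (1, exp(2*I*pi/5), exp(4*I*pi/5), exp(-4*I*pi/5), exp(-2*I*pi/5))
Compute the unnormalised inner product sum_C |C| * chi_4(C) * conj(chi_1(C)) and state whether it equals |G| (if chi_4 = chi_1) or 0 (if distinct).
Sum = 0; so <chi_4, chi_1> = 0 (distinct irreducibles are orthogonal).

Compute term by term over conjugacy classes (|C| * chi_4(C) * conj(chi_1(C))):
  1*(1)*conj(1) + 1*(exp(-2*I*pi/5))*conj(exp(2*I*pi/5)) + 1*(exp(-4*I*pi/5))*conj(exp(4*I*pi/5)) + 1*(exp(4*I*pi/5))*conj(exp(-4*I*pi/5)) + 1*(exp(2*I*pi/5))*conj(exp(-2*I*pi/5))
  = (1) + (exp(-4*I*pi/5)) + (exp(2*I*pi/5)) + (exp(-2*I*pi/5)) + (exp(4*I*pi/5))
  = 0.
(Exp terms are combined using exp(i*s)*conj(exp(i*t)) = exp(i*(s-t)), and sums of them are collapsed using the identity that for every m > 1 the m distinct m-th roots of unity sum to 0, e.g. 1 + exp(2*I*pi/3) + exp(-2*I*pi/3) = 0.)
Dividing by |G| = 5 gives 0/5 = 0, matching the row-orthogonality relation <chi_4, chi_1> = [chi_4 = chi_1].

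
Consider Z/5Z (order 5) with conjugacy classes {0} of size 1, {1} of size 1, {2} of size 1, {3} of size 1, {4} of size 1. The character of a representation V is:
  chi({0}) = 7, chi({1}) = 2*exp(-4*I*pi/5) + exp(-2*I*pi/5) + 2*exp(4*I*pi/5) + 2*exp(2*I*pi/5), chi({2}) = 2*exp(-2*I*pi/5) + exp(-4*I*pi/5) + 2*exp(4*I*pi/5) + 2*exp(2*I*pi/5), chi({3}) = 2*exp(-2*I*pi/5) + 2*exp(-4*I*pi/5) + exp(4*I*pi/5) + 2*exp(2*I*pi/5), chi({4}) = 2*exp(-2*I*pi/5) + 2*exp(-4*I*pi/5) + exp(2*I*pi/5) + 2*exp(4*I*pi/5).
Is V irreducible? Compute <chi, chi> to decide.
Not irreducible (reducible): <chi, chi> = 13 > 1.

Proof sketch: <chi, chi> = (1/|G|) sum_C |C| * |chi(C)|^2 = (1/5)[1*|7|^2 + 1*|2*exp(-4*I*pi/5) + exp(-2*I*pi/5) + 2*exp(4*I*pi/5) + 2*exp(2*I*pi/5)|^2 + 1*|2*exp(-2*I*pi/5) + exp(-4*I*pi/5) + 2*exp(4*I*pi/5) + 2*exp(2*I*pi/5)|^2 + 1*|2*exp(-2*I*pi/5) + 2*exp(-4*I*pi/5) + exp(4*I*pi/5) + 2*exp(2*I*pi/5)|^2 + 1*|2*exp(-2*I*pi/5) + 2*exp(-4*I*pi/5) + exp(2*I*pi/5) + 2*exp(4*I*pi/5)|^2]
  = (1/5)[(49) + (13 + 10*exp(-2*I*pi/5) + 8*exp(-4*I*pi/5) + 8*exp(4*I*pi/5) + 10*exp(2*I*pi/5)) + (13 + 8*exp(-2*I*pi/5) + 10*exp(-4*I*pi/5) + 10*exp(4*I*pi/5) + 8*exp(2*I*pi/5)) + (13 + 8*exp(-2*I*pi/5) + 10*exp(-4*I*pi/5) + 10*exp(4*I*pi/5) + 8*exp(2*I*pi/5)) + (13 + 10*exp(-2*I*pi/5) + 8*exp(-4*I*pi/5) + 8*exp(4*I*pi/5) + 10*exp(2*I*pi/5))] = 65/5 = 13.
(Exp terms are combined using exp(i*s)*conj(exp(i*t)) = exp(i*(s-t)), and sums of them are collapsed using the identity that for every m > 1 the m distinct m-th roots of unity sum to 0, e.g. 1 + exp(2*I*pi/3) + exp(-2*I*pi/3) = 0.)
A character is irreducible iff <chi, chi> = 1, so this representation is reducible.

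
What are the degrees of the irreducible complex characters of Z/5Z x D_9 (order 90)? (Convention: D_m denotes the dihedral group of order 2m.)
Dimensions: 1, 1, 1, 1, 1, 1, 1, 1, 1, 1, 2, 2, 2, 2, 2, 2, 2, 2, 2, 2, 2, 2, 2, 2, 2, 2, 2, 2, 2, 2

Why: There are 30 irreducibles (= number of conjugacy classes). Their dimensions d_i satisfy sum d_i^2 = |G| = 90: 1 + 1 + 1 + 1 + 1 + 1 + 1 + 1 + 1 + 1 + 4 + 4 + 4 + 4 + 4 + 4 + 4 + 4 + 4 + 4 + 4 + 4 + 4 + 4 + 4 + 4 + 4 + 4 + 4 + 4 = 90. (For the product with Z/5Z: each of the 5 1-dim characters of Z/5Z tensors with each irrep of D_9, giving 5 copies of each D_9-dimension.)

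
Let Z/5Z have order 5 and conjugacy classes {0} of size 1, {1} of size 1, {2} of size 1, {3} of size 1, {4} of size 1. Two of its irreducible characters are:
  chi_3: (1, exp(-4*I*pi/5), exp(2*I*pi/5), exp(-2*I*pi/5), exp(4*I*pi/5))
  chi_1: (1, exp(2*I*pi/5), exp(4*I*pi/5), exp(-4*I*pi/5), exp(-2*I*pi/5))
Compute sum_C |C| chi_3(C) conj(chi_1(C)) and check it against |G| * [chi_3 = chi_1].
Sum = 0; so <chi_3, chi_1> = 0 (distinct irreducibles are orthogonal).

Reasoning: Compute term by term over conjugacy classes (|C| * chi_3(C) * conj(chi_1(C))):
  1*(1)*conj(1) + 1*(exp(-4*I*pi/5))*conj(exp(2*I*pi/5)) + 1*(exp(2*I*pi/5))*conj(exp(4*I*pi/5)) + 1*(exp(-2*I*pi/5))*conj(exp(-4*I*pi/5)) + 1*(exp(4*I*pi/5))*conj(exp(-2*I*pi/5))
  = (1) + (exp(4*I*pi/5)) + (exp(-2*I*pi/5)) + (exp(2*I*pi/5)) + (exp(-4*I*pi/5))
  = 0.
(Exp terms are combined using exp(i*s)*conj(exp(i*t)) = exp(i*(s-t)), and sums of them are collapsed using the identity that for every m > 1 the m distinct m-th roots of unity sum to 0, e.g. 1 + exp(2*I*pi/3) + exp(-2*I*pi/3) = 0.)
Dividing by |G| = 5 gives 0/5 = 0, matching the row-orthogonality relation <chi_3, chi_1> = [chi_3 = chi_1].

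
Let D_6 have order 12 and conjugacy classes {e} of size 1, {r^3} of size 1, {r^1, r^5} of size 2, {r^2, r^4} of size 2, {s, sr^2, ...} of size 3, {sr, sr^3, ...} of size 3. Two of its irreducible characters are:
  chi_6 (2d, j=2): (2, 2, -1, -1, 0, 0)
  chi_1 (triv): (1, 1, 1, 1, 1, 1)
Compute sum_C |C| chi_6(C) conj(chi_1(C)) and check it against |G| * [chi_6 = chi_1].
Sum = 0; so <chi_6, chi_1> = 0 (distinct irreducibles are orthogonal).

Proof sketch: Compute term by term over conjugacy classes (|C| * chi_6(C) * conj(chi_1(C))):
  1*(2)*conj(1) + 1*(2)*conj(1) + 2*(-1)*conj(1) + 2*(-1)*conj(1) + 3*(0)*conj(1) + 3*(0)*conj(1)
  = (2) + (2) + (-2) + (-2) + (0) + (0)
  = 0.
Dividing by |G| = 12 gives 0/12 = 0, matching the row-orthogonality relation <chi_6, chi_1> = [chi_6 = chi_1].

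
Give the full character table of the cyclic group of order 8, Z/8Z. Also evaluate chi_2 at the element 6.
Character table of Z/8Z (irreps indexed chi_0,...,chi_7 with chi_k(m) = zeta_8^(k*m), zeta_8 = exp(2*pi*i/8)):
  irrep \ class  {0} (size 1)  {1} (size 1)    {2} (size 1)  {3} (size 1)    {4} (size 1)  {5} (size 1)    {6} (size 1)  {7} (size 1)  
  chi_0          1             1               1             1               1             1               1             1             
  chi_1          1             exp(I*pi/4)     I             exp(3*I*pi/4)   -1            exp(-3*I*pi/4)  -I            exp(-I*pi/4)  
  chi_2          1             I               -1            -I              1             I               -1            -I            
  chi_3          1             exp(3*I*pi/4)   -I            exp(I*pi/4)     -1            exp(-I*pi/4)    I             exp(-3*I*pi/4)
  chi_4          1             -1              1             -1              1             -1              1             -1            
  chi_5          1             exp(-3*I*pi/4)  I             exp(-I*pi/4)    -1            exp(I*pi/4)     -I            exp(3*I*pi/4) 
  chi_6          1             -I              -1            I               1             -I              -1            I             
  chi_7          1             exp(-I*pi/4)    -I            exp(-3*I*pi/4)  -1            exp(3*I*pi/4)   I             exp(I*pi/4)   

Spot check: chi_2(6) = zeta_8^(2*6) = zeta_8^12 = -1.

Derivation: Z/8Z is abelian, so all 8 irreducible complex representations are 1-dimensional. They are given by chi_k(m) = zeta_8^(k*m) for k = 0,...,7. Row orthogonality: sum_m chi_k(m) conj(chi_l(m)) = 8 * [k = l].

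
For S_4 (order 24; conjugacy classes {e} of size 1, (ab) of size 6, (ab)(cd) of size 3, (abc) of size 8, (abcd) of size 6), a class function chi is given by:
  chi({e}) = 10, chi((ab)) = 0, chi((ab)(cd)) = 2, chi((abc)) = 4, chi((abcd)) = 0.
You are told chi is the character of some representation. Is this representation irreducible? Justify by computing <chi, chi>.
Not irreducible (reducible): <chi, chi> = 10 > 1.

Reasoning: <chi, chi> = (1/|G|) sum_C |C| * |chi(C)|^2 = (1/24)[1*|10|^2 + 6*|0|^2 + 3*|2|^2 + 8*|4|^2 + 6*|0|^2]
  = (1/24)[(100) + (0) + (12) + (128) + (0)] = 240/24 = 10.
A character is irreducible iff <chi, chi> = 1, so this representation is reducible.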